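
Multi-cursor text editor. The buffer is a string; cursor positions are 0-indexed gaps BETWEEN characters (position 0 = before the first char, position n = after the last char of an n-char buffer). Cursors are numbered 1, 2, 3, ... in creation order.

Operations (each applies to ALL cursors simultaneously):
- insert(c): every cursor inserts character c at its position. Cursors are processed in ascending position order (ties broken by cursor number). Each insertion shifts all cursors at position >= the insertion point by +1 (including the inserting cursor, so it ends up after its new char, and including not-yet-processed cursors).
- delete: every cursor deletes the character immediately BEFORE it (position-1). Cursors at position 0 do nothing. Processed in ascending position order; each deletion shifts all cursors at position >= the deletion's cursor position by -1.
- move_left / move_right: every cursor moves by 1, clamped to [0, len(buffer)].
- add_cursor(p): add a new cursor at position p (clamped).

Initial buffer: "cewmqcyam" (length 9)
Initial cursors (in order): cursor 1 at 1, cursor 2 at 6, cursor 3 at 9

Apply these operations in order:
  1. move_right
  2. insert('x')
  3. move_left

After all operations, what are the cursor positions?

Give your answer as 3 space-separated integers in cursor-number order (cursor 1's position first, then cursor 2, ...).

Answer: 2 8 11

Derivation:
After op 1 (move_right): buffer="cewmqcyam" (len 9), cursors c1@2 c2@7 c3@9, authorship .........
After op 2 (insert('x')): buffer="cexwmqcyxamx" (len 12), cursors c1@3 c2@9 c3@12, authorship ..1.....2..3
After op 3 (move_left): buffer="cexwmqcyxamx" (len 12), cursors c1@2 c2@8 c3@11, authorship ..1.....2..3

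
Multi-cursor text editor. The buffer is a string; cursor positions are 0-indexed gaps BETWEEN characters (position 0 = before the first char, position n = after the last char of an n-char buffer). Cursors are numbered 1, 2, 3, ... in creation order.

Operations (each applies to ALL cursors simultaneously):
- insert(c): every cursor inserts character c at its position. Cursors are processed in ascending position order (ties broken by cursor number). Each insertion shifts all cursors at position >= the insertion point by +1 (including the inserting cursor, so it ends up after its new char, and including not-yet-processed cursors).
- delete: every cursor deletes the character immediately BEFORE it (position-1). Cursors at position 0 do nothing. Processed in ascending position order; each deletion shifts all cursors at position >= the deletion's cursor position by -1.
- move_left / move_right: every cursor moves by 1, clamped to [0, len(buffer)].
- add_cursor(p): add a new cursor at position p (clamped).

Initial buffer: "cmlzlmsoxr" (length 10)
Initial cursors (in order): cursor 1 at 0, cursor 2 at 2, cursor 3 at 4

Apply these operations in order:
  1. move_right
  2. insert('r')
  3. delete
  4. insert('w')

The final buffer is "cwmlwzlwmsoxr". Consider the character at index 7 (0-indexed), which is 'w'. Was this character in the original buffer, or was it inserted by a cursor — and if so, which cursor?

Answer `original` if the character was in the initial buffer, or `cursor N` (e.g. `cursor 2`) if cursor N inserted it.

Answer: cursor 3

Derivation:
After op 1 (move_right): buffer="cmlzlmsoxr" (len 10), cursors c1@1 c2@3 c3@5, authorship ..........
After op 2 (insert('r')): buffer="crmlrzlrmsoxr" (len 13), cursors c1@2 c2@5 c3@8, authorship .1..2..3.....
After op 3 (delete): buffer="cmlzlmsoxr" (len 10), cursors c1@1 c2@3 c3@5, authorship ..........
After op 4 (insert('w')): buffer="cwmlwzlwmsoxr" (len 13), cursors c1@2 c2@5 c3@8, authorship .1..2..3.....
Authorship (.=original, N=cursor N): . 1 . . 2 . . 3 . . . . .
Index 7: author = 3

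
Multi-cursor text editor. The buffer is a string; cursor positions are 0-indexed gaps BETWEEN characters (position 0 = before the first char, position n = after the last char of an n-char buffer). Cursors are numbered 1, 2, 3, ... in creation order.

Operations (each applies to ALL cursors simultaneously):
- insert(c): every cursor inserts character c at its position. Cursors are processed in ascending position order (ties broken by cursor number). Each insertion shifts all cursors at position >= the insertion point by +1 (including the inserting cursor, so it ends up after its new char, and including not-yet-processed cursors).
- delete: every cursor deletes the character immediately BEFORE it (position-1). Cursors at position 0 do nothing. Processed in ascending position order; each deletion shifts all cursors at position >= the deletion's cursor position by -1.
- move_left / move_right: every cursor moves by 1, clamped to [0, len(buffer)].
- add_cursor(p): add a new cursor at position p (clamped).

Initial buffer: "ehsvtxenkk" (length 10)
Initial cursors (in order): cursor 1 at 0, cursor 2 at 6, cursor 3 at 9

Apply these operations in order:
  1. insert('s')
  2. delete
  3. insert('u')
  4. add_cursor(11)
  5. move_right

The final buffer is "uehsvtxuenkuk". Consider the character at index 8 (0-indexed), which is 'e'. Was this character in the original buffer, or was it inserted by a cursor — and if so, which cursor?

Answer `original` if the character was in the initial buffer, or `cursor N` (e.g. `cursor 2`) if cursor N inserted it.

Answer: original

Derivation:
After op 1 (insert('s')): buffer="sehsvtxsenksk" (len 13), cursors c1@1 c2@8 c3@12, authorship 1......2...3.
After op 2 (delete): buffer="ehsvtxenkk" (len 10), cursors c1@0 c2@6 c3@9, authorship ..........
After op 3 (insert('u')): buffer="uehsvtxuenkuk" (len 13), cursors c1@1 c2@8 c3@12, authorship 1......2...3.
After op 4 (add_cursor(11)): buffer="uehsvtxuenkuk" (len 13), cursors c1@1 c2@8 c4@11 c3@12, authorship 1......2...3.
After op 5 (move_right): buffer="uehsvtxuenkuk" (len 13), cursors c1@2 c2@9 c4@12 c3@13, authorship 1......2...3.
Authorship (.=original, N=cursor N): 1 . . . . . . 2 . . . 3 .
Index 8: author = original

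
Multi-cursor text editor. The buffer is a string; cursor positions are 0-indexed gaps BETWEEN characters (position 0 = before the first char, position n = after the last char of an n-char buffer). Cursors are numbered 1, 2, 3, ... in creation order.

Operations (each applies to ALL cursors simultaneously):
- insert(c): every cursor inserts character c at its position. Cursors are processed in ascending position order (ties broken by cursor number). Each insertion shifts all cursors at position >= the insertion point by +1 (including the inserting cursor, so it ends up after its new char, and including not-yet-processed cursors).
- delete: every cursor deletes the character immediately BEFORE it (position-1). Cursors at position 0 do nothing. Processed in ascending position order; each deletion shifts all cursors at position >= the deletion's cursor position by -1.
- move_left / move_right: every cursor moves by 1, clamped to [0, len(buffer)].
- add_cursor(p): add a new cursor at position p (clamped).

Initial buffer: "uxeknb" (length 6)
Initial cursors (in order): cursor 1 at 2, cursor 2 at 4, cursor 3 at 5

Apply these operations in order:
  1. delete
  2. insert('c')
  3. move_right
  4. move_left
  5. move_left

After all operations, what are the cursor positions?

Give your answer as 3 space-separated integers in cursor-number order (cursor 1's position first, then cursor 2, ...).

After op 1 (delete): buffer="ueb" (len 3), cursors c1@1 c2@2 c3@2, authorship ...
After op 2 (insert('c')): buffer="uceccb" (len 6), cursors c1@2 c2@5 c3@5, authorship .1.23.
After op 3 (move_right): buffer="uceccb" (len 6), cursors c1@3 c2@6 c3@6, authorship .1.23.
After op 4 (move_left): buffer="uceccb" (len 6), cursors c1@2 c2@5 c3@5, authorship .1.23.
After op 5 (move_left): buffer="uceccb" (len 6), cursors c1@1 c2@4 c3@4, authorship .1.23.

Answer: 1 4 4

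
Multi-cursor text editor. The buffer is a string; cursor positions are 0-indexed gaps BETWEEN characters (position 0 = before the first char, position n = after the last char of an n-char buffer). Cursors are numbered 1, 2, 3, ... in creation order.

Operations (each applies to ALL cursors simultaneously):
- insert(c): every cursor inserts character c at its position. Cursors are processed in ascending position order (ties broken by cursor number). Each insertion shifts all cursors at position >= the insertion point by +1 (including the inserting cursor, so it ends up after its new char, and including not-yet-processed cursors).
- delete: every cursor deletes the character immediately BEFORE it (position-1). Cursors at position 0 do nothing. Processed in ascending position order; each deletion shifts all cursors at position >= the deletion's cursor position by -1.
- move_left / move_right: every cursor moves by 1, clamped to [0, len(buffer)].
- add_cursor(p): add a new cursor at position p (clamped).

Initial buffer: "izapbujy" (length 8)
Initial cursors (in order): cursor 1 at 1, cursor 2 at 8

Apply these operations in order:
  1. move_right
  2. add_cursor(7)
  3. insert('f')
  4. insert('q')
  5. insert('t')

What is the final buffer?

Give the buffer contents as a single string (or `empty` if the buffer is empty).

After op 1 (move_right): buffer="izapbujy" (len 8), cursors c1@2 c2@8, authorship ........
After op 2 (add_cursor(7)): buffer="izapbujy" (len 8), cursors c1@2 c3@7 c2@8, authorship ........
After op 3 (insert('f')): buffer="izfapbujfyf" (len 11), cursors c1@3 c3@9 c2@11, authorship ..1.....3.2
After op 4 (insert('q')): buffer="izfqapbujfqyfq" (len 14), cursors c1@4 c3@11 c2@14, authorship ..11.....33.22
After op 5 (insert('t')): buffer="izfqtapbujfqtyfqt" (len 17), cursors c1@5 c3@13 c2@17, authorship ..111.....333.222

Answer: izfqtapbujfqtyfqt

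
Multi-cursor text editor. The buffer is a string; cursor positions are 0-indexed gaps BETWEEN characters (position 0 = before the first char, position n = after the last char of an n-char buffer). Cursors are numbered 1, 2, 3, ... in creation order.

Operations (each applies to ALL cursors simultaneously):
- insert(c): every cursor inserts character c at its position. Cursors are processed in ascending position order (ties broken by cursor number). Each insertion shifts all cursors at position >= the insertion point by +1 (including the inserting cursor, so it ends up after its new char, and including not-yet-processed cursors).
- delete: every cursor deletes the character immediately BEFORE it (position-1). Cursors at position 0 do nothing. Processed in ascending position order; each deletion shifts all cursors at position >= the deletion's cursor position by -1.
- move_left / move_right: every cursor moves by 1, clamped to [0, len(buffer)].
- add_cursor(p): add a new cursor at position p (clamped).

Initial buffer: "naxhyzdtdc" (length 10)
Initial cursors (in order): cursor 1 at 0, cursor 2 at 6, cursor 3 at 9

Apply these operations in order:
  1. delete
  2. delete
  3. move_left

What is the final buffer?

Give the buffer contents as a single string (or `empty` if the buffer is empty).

After op 1 (delete): buffer="naxhydtc" (len 8), cursors c1@0 c2@5 c3@7, authorship ........
After op 2 (delete): buffer="naxhdc" (len 6), cursors c1@0 c2@4 c3@5, authorship ......
After op 3 (move_left): buffer="naxhdc" (len 6), cursors c1@0 c2@3 c3@4, authorship ......

Answer: naxhdc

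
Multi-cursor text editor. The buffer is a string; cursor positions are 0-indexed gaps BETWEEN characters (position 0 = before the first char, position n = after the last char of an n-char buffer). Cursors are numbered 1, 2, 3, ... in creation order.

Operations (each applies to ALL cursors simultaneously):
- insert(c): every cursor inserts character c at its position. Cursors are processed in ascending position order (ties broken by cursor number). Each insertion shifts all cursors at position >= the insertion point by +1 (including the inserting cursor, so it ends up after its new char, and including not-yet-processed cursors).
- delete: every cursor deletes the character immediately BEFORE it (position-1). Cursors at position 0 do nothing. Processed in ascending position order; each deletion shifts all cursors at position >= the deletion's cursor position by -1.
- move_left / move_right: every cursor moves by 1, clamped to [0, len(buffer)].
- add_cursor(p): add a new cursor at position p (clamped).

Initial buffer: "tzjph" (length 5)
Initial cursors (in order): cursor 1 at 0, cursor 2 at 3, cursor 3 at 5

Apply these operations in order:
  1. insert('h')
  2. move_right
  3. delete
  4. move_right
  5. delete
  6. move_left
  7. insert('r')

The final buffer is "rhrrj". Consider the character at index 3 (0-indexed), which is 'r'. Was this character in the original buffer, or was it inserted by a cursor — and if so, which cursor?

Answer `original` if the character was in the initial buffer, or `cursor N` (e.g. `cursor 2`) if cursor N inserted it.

After op 1 (insert('h')): buffer="htzjhphh" (len 8), cursors c1@1 c2@5 c3@8, authorship 1...2..3
After op 2 (move_right): buffer="htzjhphh" (len 8), cursors c1@2 c2@6 c3@8, authorship 1...2..3
After op 3 (delete): buffer="hzjhh" (len 5), cursors c1@1 c2@4 c3@5, authorship 1..2.
After op 4 (move_right): buffer="hzjhh" (len 5), cursors c1@2 c2@5 c3@5, authorship 1..2.
After op 5 (delete): buffer="hj" (len 2), cursors c1@1 c2@2 c3@2, authorship 1.
After op 6 (move_left): buffer="hj" (len 2), cursors c1@0 c2@1 c3@1, authorship 1.
After op 7 (insert('r')): buffer="rhrrj" (len 5), cursors c1@1 c2@4 c3@4, authorship 1123.
Authorship (.=original, N=cursor N): 1 1 2 3 .
Index 3: author = 3

Answer: cursor 3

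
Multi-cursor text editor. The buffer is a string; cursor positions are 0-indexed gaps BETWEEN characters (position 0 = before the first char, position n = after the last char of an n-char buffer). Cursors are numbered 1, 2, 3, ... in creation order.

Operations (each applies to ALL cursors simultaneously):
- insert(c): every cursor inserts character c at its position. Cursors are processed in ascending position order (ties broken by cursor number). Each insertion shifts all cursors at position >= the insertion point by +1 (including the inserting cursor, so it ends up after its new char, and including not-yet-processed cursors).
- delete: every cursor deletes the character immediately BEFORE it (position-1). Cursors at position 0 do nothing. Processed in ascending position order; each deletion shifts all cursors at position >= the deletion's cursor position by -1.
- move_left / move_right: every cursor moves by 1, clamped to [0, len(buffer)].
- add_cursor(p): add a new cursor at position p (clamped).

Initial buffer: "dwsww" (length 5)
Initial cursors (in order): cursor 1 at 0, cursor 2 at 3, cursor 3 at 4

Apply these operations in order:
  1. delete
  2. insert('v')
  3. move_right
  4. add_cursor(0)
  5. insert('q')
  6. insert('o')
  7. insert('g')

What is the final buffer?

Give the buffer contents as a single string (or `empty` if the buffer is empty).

After op 1 (delete): buffer="dww" (len 3), cursors c1@0 c2@2 c3@2, authorship ...
After op 2 (insert('v')): buffer="vdwvvw" (len 6), cursors c1@1 c2@5 c3@5, authorship 1..23.
After op 3 (move_right): buffer="vdwvvw" (len 6), cursors c1@2 c2@6 c3@6, authorship 1..23.
After op 4 (add_cursor(0)): buffer="vdwvvw" (len 6), cursors c4@0 c1@2 c2@6 c3@6, authorship 1..23.
After op 5 (insert('q')): buffer="qvdqwvvwqq" (len 10), cursors c4@1 c1@4 c2@10 c3@10, authorship 41.1.23.23
After op 6 (insert('o')): buffer="qovdqowvvwqqoo" (len 14), cursors c4@2 c1@6 c2@14 c3@14, authorship 441.11.23.2323
After op 7 (insert('g')): buffer="qogvdqogwvvwqqoogg" (len 18), cursors c4@3 c1@8 c2@18 c3@18, authorship 4441.111.23.232323

Answer: qogvdqogwvvwqqoogg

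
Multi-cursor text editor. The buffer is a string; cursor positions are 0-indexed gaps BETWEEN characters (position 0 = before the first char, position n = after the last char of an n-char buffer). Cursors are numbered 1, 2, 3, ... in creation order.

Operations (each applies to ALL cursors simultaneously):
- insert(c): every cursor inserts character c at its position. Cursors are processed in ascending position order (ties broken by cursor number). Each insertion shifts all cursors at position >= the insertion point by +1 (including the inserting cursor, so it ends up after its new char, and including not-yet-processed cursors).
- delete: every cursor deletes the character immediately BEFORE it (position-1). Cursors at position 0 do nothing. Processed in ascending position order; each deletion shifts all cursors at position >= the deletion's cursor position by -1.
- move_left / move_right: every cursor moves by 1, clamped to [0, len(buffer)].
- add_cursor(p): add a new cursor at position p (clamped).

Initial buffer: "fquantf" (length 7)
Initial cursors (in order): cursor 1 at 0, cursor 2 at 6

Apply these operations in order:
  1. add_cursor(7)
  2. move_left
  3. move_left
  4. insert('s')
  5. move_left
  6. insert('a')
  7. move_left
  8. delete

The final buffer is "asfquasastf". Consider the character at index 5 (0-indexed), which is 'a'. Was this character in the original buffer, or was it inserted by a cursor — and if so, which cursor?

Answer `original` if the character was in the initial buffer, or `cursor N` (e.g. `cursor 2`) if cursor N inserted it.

Answer: cursor 2

Derivation:
After op 1 (add_cursor(7)): buffer="fquantf" (len 7), cursors c1@0 c2@6 c3@7, authorship .......
After op 2 (move_left): buffer="fquantf" (len 7), cursors c1@0 c2@5 c3@6, authorship .......
After op 3 (move_left): buffer="fquantf" (len 7), cursors c1@0 c2@4 c3@5, authorship .......
After op 4 (insert('s')): buffer="sfquasnstf" (len 10), cursors c1@1 c2@6 c3@8, authorship 1....2.3..
After op 5 (move_left): buffer="sfquasnstf" (len 10), cursors c1@0 c2@5 c3@7, authorship 1....2.3..
After op 6 (insert('a')): buffer="asfquaasnastf" (len 13), cursors c1@1 c2@7 c3@10, authorship 11....22.33..
After op 7 (move_left): buffer="asfquaasnastf" (len 13), cursors c1@0 c2@6 c3@9, authorship 11....22.33..
After op 8 (delete): buffer="asfquasastf" (len 11), cursors c1@0 c2@5 c3@7, authorship 11...2233..
Authorship (.=original, N=cursor N): 1 1 . . . 2 2 3 3 . .
Index 5: author = 2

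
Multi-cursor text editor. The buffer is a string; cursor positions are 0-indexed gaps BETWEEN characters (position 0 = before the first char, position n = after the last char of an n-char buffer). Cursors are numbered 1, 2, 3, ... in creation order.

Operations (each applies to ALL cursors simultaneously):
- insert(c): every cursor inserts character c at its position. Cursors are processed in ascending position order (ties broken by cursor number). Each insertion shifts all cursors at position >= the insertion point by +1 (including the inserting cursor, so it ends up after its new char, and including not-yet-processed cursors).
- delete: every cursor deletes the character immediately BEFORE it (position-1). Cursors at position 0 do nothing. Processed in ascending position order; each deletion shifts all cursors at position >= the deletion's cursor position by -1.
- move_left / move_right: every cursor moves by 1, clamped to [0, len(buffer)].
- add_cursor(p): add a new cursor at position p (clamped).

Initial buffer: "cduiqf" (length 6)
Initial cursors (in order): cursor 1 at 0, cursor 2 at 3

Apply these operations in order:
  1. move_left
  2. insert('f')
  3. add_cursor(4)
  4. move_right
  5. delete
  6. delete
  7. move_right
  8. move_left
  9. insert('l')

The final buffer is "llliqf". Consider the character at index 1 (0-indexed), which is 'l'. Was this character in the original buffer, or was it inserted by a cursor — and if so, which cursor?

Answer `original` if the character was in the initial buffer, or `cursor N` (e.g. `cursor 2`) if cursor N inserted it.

Answer: cursor 2

Derivation:
After op 1 (move_left): buffer="cduiqf" (len 6), cursors c1@0 c2@2, authorship ......
After op 2 (insert('f')): buffer="fcdfuiqf" (len 8), cursors c1@1 c2@4, authorship 1..2....
After op 3 (add_cursor(4)): buffer="fcdfuiqf" (len 8), cursors c1@1 c2@4 c3@4, authorship 1..2....
After op 4 (move_right): buffer="fcdfuiqf" (len 8), cursors c1@2 c2@5 c3@5, authorship 1..2....
After op 5 (delete): buffer="fdiqf" (len 5), cursors c1@1 c2@2 c3@2, authorship 1....
After op 6 (delete): buffer="iqf" (len 3), cursors c1@0 c2@0 c3@0, authorship ...
After op 7 (move_right): buffer="iqf" (len 3), cursors c1@1 c2@1 c3@1, authorship ...
After op 8 (move_left): buffer="iqf" (len 3), cursors c1@0 c2@0 c3@0, authorship ...
After op 9 (insert('l')): buffer="llliqf" (len 6), cursors c1@3 c2@3 c3@3, authorship 123...
Authorship (.=original, N=cursor N): 1 2 3 . . .
Index 1: author = 2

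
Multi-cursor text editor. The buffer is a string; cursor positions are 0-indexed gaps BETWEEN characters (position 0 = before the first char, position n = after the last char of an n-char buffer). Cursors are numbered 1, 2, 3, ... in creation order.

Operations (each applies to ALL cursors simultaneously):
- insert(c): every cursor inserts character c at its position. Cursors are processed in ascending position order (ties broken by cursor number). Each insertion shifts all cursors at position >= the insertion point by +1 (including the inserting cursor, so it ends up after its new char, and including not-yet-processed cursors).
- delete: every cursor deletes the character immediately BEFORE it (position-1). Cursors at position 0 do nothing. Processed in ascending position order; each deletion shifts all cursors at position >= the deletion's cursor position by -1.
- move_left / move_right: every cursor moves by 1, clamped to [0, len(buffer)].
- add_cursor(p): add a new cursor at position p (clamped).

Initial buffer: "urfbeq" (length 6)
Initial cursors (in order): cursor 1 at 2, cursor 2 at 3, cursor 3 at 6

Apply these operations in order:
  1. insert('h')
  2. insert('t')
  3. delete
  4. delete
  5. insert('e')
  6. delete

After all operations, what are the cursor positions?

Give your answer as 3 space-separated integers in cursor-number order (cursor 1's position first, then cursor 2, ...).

Answer: 2 3 6

Derivation:
After op 1 (insert('h')): buffer="urhfhbeqh" (len 9), cursors c1@3 c2@5 c3@9, authorship ..1.2...3
After op 2 (insert('t')): buffer="urhtfhtbeqht" (len 12), cursors c1@4 c2@7 c3@12, authorship ..11.22...33
After op 3 (delete): buffer="urhfhbeqh" (len 9), cursors c1@3 c2@5 c3@9, authorship ..1.2...3
After op 4 (delete): buffer="urfbeq" (len 6), cursors c1@2 c2@3 c3@6, authorship ......
After op 5 (insert('e')): buffer="urefebeqe" (len 9), cursors c1@3 c2@5 c3@9, authorship ..1.2...3
After op 6 (delete): buffer="urfbeq" (len 6), cursors c1@2 c2@3 c3@6, authorship ......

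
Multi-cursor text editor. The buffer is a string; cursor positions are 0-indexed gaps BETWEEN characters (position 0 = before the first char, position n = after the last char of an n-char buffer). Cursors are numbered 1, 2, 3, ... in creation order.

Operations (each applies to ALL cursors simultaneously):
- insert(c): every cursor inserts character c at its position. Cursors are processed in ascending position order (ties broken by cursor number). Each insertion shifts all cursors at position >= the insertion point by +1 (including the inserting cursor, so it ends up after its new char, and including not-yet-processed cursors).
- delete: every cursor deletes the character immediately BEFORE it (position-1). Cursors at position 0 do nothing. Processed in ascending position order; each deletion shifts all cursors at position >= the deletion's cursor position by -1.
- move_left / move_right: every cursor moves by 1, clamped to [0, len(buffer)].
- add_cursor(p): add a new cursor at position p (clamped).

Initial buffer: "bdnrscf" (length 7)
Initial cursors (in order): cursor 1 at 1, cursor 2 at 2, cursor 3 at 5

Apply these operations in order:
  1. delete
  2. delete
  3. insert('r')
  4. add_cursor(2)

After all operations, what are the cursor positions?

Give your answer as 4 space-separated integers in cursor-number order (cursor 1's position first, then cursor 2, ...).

Answer: 2 2 4 2

Derivation:
After op 1 (delete): buffer="nrcf" (len 4), cursors c1@0 c2@0 c3@2, authorship ....
After op 2 (delete): buffer="ncf" (len 3), cursors c1@0 c2@0 c3@1, authorship ...
After op 3 (insert('r')): buffer="rrnrcf" (len 6), cursors c1@2 c2@2 c3@4, authorship 12.3..
After op 4 (add_cursor(2)): buffer="rrnrcf" (len 6), cursors c1@2 c2@2 c4@2 c3@4, authorship 12.3..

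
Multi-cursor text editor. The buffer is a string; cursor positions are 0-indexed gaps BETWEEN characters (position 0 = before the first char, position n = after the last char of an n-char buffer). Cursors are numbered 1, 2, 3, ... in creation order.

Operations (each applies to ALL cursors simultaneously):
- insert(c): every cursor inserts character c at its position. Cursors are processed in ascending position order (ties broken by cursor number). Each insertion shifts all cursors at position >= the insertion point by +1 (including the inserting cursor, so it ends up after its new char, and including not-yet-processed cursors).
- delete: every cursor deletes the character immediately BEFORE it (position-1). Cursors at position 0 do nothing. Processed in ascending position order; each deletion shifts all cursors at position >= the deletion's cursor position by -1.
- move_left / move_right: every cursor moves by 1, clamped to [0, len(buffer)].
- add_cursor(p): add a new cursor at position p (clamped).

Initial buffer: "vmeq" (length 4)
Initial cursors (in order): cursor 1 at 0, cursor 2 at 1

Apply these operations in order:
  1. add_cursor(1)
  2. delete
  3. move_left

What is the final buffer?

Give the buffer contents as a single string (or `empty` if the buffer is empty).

After op 1 (add_cursor(1)): buffer="vmeq" (len 4), cursors c1@0 c2@1 c3@1, authorship ....
After op 2 (delete): buffer="meq" (len 3), cursors c1@0 c2@0 c3@0, authorship ...
After op 3 (move_left): buffer="meq" (len 3), cursors c1@0 c2@0 c3@0, authorship ...

Answer: meq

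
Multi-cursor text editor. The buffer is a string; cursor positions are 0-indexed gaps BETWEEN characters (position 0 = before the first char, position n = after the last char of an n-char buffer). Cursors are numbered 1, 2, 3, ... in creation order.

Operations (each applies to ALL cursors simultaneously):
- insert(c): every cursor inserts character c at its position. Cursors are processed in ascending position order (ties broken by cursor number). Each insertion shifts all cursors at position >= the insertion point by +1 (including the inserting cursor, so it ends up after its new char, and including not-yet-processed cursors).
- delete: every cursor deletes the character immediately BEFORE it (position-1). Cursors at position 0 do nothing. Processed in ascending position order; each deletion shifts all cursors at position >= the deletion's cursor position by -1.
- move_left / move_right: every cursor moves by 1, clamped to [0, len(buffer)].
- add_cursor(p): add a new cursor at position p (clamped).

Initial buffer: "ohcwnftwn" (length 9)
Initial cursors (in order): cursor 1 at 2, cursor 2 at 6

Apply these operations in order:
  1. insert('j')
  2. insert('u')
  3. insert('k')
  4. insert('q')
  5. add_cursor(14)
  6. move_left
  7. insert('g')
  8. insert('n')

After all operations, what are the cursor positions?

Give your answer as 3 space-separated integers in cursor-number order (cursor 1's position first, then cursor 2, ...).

After op 1 (insert('j')): buffer="ohjcwnfjtwn" (len 11), cursors c1@3 c2@8, authorship ..1....2...
After op 2 (insert('u')): buffer="ohjucwnfjutwn" (len 13), cursors c1@4 c2@10, authorship ..11....22...
After op 3 (insert('k')): buffer="ohjukcwnfjuktwn" (len 15), cursors c1@5 c2@12, authorship ..111....222...
After op 4 (insert('q')): buffer="ohjukqcwnfjukqtwn" (len 17), cursors c1@6 c2@14, authorship ..1111....2222...
After op 5 (add_cursor(14)): buffer="ohjukqcwnfjukqtwn" (len 17), cursors c1@6 c2@14 c3@14, authorship ..1111....2222...
After op 6 (move_left): buffer="ohjukqcwnfjukqtwn" (len 17), cursors c1@5 c2@13 c3@13, authorship ..1111....2222...
After op 7 (insert('g')): buffer="ohjukgqcwnfjukggqtwn" (len 20), cursors c1@6 c2@16 c3@16, authorship ..11111....222232...
After op 8 (insert('n')): buffer="ohjukgnqcwnfjukggnnqtwn" (len 23), cursors c1@7 c2@19 c3@19, authorship ..111111....22223232...

Answer: 7 19 19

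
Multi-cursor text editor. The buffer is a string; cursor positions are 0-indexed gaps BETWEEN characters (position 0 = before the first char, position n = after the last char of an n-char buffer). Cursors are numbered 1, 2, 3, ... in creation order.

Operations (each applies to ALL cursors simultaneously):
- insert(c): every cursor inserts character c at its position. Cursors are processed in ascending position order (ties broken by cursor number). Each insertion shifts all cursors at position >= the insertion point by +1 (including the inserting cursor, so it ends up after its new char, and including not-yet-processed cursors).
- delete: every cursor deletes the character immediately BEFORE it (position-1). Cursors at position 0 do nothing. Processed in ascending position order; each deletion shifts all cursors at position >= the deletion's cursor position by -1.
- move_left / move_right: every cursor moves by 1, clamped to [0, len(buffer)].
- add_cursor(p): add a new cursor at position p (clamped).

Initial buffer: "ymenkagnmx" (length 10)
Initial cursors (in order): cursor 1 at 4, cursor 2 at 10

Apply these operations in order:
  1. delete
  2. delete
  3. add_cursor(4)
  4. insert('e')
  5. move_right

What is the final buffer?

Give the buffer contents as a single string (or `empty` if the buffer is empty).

After op 1 (delete): buffer="ymekagnm" (len 8), cursors c1@3 c2@8, authorship ........
After op 2 (delete): buffer="ymkagn" (len 6), cursors c1@2 c2@6, authorship ......
After op 3 (add_cursor(4)): buffer="ymkagn" (len 6), cursors c1@2 c3@4 c2@6, authorship ......
After op 4 (insert('e')): buffer="ymekaegne" (len 9), cursors c1@3 c3@6 c2@9, authorship ..1..3..2
After op 5 (move_right): buffer="ymekaegne" (len 9), cursors c1@4 c3@7 c2@9, authorship ..1..3..2

Answer: ymekaegne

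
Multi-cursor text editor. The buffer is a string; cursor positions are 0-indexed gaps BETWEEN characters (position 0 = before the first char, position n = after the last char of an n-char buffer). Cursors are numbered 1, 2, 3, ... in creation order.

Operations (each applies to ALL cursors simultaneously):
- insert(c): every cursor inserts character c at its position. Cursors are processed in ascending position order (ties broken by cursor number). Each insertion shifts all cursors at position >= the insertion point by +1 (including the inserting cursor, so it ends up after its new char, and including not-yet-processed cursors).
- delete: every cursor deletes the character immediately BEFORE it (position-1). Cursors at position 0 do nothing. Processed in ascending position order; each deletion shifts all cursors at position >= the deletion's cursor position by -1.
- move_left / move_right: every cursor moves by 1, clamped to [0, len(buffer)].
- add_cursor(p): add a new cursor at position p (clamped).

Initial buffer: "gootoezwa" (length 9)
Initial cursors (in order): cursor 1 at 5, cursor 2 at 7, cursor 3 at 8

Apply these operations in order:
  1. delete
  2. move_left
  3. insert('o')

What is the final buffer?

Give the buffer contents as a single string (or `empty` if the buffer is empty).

Answer: goootooea

Derivation:
After op 1 (delete): buffer="gootea" (len 6), cursors c1@4 c2@5 c3@5, authorship ......
After op 2 (move_left): buffer="gootea" (len 6), cursors c1@3 c2@4 c3@4, authorship ......
After op 3 (insert('o')): buffer="goootooea" (len 9), cursors c1@4 c2@7 c3@7, authorship ...1.23..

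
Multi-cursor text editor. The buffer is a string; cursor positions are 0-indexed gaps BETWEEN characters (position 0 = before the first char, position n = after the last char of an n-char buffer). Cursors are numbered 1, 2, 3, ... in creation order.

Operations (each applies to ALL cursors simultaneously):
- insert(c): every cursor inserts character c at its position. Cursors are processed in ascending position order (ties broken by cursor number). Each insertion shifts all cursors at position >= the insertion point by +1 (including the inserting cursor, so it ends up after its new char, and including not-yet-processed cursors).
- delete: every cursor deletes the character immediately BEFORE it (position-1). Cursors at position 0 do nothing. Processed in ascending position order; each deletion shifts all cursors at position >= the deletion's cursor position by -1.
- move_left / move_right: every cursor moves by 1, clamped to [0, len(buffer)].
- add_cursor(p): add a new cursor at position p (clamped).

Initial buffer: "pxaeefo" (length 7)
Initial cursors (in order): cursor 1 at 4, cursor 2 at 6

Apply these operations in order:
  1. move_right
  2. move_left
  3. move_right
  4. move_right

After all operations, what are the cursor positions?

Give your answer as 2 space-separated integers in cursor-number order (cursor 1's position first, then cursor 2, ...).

After op 1 (move_right): buffer="pxaeefo" (len 7), cursors c1@5 c2@7, authorship .......
After op 2 (move_left): buffer="pxaeefo" (len 7), cursors c1@4 c2@6, authorship .......
After op 3 (move_right): buffer="pxaeefo" (len 7), cursors c1@5 c2@7, authorship .......
After op 4 (move_right): buffer="pxaeefo" (len 7), cursors c1@6 c2@7, authorship .......

Answer: 6 7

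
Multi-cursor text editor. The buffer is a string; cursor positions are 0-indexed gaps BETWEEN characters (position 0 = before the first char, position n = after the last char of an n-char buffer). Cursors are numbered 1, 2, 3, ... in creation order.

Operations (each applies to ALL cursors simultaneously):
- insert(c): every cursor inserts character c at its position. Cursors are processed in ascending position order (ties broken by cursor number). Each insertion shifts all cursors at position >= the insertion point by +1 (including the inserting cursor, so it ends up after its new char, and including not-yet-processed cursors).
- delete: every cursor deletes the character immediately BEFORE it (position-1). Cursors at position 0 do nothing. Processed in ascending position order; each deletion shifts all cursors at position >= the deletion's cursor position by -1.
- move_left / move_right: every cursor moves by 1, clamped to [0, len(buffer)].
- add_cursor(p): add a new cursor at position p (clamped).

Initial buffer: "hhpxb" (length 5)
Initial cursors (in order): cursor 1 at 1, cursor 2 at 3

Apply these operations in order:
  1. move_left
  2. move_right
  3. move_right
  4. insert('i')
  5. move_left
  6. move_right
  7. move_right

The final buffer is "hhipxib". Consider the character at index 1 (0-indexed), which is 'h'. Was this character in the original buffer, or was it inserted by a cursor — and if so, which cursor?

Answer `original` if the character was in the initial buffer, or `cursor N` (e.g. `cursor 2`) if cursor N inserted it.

After op 1 (move_left): buffer="hhpxb" (len 5), cursors c1@0 c2@2, authorship .....
After op 2 (move_right): buffer="hhpxb" (len 5), cursors c1@1 c2@3, authorship .....
After op 3 (move_right): buffer="hhpxb" (len 5), cursors c1@2 c2@4, authorship .....
After op 4 (insert('i')): buffer="hhipxib" (len 7), cursors c1@3 c2@6, authorship ..1..2.
After op 5 (move_left): buffer="hhipxib" (len 7), cursors c1@2 c2@5, authorship ..1..2.
After op 6 (move_right): buffer="hhipxib" (len 7), cursors c1@3 c2@6, authorship ..1..2.
After op 7 (move_right): buffer="hhipxib" (len 7), cursors c1@4 c2@7, authorship ..1..2.
Authorship (.=original, N=cursor N): . . 1 . . 2 .
Index 1: author = original

Answer: original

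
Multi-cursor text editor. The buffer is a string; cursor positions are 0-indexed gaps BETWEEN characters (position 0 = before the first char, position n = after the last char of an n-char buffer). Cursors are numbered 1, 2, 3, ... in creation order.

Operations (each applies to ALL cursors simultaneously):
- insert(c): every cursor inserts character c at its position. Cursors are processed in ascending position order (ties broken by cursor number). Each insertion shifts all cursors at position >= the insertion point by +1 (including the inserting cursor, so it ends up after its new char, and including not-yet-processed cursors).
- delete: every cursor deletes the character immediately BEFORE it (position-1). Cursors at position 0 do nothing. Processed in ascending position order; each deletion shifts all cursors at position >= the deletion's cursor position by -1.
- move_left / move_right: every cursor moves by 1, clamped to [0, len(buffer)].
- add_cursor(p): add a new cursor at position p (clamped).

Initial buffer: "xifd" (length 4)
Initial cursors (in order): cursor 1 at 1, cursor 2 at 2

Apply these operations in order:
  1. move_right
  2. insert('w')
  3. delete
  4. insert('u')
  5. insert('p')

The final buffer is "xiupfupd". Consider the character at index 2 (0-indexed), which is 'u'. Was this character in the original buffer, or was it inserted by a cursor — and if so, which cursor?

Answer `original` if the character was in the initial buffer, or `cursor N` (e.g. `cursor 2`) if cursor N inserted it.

Answer: cursor 1

Derivation:
After op 1 (move_right): buffer="xifd" (len 4), cursors c1@2 c2@3, authorship ....
After op 2 (insert('w')): buffer="xiwfwd" (len 6), cursors c1@3 c2@5, authorship ..1.2.
After op 3 (delete): buffer="xifd" (len 4), cursors c1@2 c2@3, authorship ....
After op 4 (insert('u')): buffer="xiufud" (len 6), cursors c1@3 c2@5, authorship ..1.2.
After op 5 (insert('p')): buffer="xiupfupd" (len 8), cursors c1@4 c2@7, authorship ..11.22.
Authorship (.=original, N=cursor N): . . 1 1 . 2 2 .
Index 2: author = 1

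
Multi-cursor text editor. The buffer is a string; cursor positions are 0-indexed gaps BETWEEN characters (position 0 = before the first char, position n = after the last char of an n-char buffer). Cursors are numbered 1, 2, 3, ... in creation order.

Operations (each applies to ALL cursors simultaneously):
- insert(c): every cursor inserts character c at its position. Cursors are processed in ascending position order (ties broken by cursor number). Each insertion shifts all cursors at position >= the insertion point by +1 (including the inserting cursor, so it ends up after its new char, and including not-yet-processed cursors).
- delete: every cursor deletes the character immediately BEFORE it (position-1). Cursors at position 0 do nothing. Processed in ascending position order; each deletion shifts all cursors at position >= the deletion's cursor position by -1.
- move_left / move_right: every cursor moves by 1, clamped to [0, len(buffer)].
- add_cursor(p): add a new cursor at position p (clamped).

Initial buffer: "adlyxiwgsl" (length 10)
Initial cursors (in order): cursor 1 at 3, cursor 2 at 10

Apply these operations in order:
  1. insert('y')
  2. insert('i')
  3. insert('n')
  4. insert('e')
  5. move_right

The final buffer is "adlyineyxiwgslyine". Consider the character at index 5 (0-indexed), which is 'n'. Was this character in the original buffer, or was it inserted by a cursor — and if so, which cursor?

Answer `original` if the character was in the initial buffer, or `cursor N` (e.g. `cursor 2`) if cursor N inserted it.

Answer: cursor 1

Derivation:
After op 1 (insert('y')): buffer="adlyyxiwgsly" (len 12), cursors c1@4 c2@12, authorship ...1.......2
After op 2 (insert('i')): buffer="adlyiyxiwgslyi" (len 14), cursors c1@5 c2@14, authorship ...11.......22
After op 3 (insert('n')): buffer="adlyinyxiwgslyin" (len 16), cursors c1@6 c2@16, authorship ...111.......222
After op 4 (insert('e')): buffer="adlyineyxiwgslyine" (len 18), cursors c1@7 c2@18, authorship ...1111.......2222
After op 5 (move_right): buffer="adlyineyxiwgslyine" (len 18), cursors c1@8 c2@18, authorship ...1111.......2222
Authorship (.=original, N=cursor N): . . . 1 1 1 1 . . . . . . . 2 2 2 2
Index 5: author = 1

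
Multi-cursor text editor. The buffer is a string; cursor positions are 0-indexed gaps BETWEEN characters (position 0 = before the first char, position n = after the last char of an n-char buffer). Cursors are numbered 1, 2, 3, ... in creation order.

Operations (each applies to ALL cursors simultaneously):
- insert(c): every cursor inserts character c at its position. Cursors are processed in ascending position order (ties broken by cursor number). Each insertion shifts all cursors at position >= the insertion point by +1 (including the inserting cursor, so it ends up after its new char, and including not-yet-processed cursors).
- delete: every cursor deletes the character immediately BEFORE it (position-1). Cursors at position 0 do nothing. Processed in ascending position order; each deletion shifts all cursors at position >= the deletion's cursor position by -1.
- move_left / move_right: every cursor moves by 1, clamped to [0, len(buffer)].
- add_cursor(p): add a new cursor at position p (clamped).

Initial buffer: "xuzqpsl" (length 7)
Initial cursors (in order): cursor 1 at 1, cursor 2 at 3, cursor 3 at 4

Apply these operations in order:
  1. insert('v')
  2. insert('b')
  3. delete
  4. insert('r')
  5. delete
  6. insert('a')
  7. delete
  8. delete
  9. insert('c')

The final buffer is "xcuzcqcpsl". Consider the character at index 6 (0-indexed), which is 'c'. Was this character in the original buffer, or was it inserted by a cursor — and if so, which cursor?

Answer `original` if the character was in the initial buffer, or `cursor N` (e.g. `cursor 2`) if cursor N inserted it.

Answer: cursor 3

Derivation:
After op 1 (insert('v')): buffer="xvuzvqvpsl" (len 10), cursors c1@2 c2@5 c3@7, authorship .1..2.3...
After op 2 (insert('b')): buffer="xvbuzvbqvbpsl" (len 13), cursors c1@3 c2@7 c3@10, authorship .11..22.33...
After op 3 (delete): buffer="xvuzvqvpsl" (len 10), cursors c1@2 c2@5 c3@7, authorship .1..2.3...
After op 4 (insert('r')): buffer="xvruzvrqvrpsl" (len 13), cursors c1@3 c2@7 c3@10, authorship .11..22.33...
After op 5 (delete): buffer="xvuzvqvpsl" (len 10), cursors c1@2 c2@5 c3@7, authorship .1..2.3...
After op 6 (insert('a')): buffer="xvauzvaqvapsl" (len 13), cursors c1@3 c2@7 c3@10, authorship .11..22.33...
After op 7 (delete): buffer="xvuzvqvpsl" (len 10), cursors c1@2 c2@5 c3@7, authorship .1..2.3...
After op 8 (delete): buffer="xuzqpsl" (len 7), cursors c1@1 c2@3 c3@4, authorship .......
After op 9 (insert('c')): buffer="xcuzcqcpsl" (len 10), cursors c1@2 c2@5 c3@7, authorship .1..2.3...
Authorship (.=original, N=cursor N): . 1 . . 2 . 3 . . .
Index 6: author = 3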